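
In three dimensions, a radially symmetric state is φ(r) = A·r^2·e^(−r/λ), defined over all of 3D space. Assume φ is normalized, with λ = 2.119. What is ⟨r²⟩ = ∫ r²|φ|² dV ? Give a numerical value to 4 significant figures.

⟨r^2⟩ ≈ 62.86

The expectation value is the |φ|²-weighted average of r^2: ∫ r^2|φ|² 4πr² dr.
Using ∫₀^∞ rⁿ e^(−αr) dr = n!/αⁿ⁺¹, the ratio of the moment integral to the normalization integral gives ⟨r²⟩ = 14·λ^2.
Putting λ = 2.119 gives 62.862.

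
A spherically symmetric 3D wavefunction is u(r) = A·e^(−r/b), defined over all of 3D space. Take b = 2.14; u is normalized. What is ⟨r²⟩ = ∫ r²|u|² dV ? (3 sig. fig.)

The expectation value is the |u|²-weighted average of r^2: ∫ r^2|u|² 4πr² dr.
The ratio of the moment integral to the normalization integral gives ⟨r²⟩ = 3·b^2.
With b = 2.14, ⟨r^2⟩ = 13.74.

⟨r^2⟩ ≈ 13.7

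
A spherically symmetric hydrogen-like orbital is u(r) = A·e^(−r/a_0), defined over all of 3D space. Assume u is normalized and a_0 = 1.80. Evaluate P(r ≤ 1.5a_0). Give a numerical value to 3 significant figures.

P ≈ 0.577

P = ∫ |u|² 4πr² dr over r ≤ 1.5a_0.
Normalization gives A² = 1/(π·a_0^3).
Substituting t = r/a_0, A², 4π and the length scale all cancel in the ratio: P = ∫_{0}^{1.5} t^2·e^(-2·t) dt / ∫_{0}^{∞} t^2·e^(-2·t) dt.
Using ∫ t^2·e^(-2·t) dt = -(2·t^2 + 2·t + 1)·e^(-2·t)/4, the numerator is 1/4 - 17·e^(-3)/8 and the denominator is 1/4.
The region integral divided by the full integral gives P = 0.5768.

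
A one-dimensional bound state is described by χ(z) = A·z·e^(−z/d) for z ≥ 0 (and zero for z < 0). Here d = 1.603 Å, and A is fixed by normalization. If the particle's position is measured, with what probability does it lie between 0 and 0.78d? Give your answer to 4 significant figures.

P ≈ 0.2064

P = ∫_{0}^{0.78d} |χ(z)|² dz.
With A² fixed by ∫|χ|² = 1, i.e. A² = (d^3/4)^(−1), substitute and integrate.
Substituting u = z/d, A² and the length scale cancel in the ratio: P = ∫_{0}^{0.78} u^2·e^(-2·u) du / ∫_{0}^{∞} u^2·e^(-2·u) du.
Using ∫ u^2·e^(-2·u) du = -(2·u^2 + 2·u + 1)·e^(-2·u)/4, the numerator is 1/4 - 4721·e^(-39/25)/5000 and the denominator is 1/4.
Evaluating gives P = 0.20636.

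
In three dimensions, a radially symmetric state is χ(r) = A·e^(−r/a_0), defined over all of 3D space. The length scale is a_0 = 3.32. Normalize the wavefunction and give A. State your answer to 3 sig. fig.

A ≈ 0.0933

Require ∫ |χ|² 4πr² dr = 1 over the whole domain.
(Spherical symmetry: dV = 4πr² dr.)
The integral (without the A² prefactor) comes out to π·a_0^3.
So A² = (π·a_0^3)^(−1).
Plugging in a_0 = 3.32 yields A = 0.09326.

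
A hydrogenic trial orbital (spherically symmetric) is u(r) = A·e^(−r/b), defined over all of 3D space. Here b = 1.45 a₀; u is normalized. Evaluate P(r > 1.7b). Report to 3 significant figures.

P ≈ 0.340

Integrate the radial probability density 4πr²|u|² over r > 1.7b.
Normalization gives A² = 1/(π·b^3).
Let t = r/b; then A², 4π and the length scale all cancel, so P = ∫_{1.7}^{∞} t^2·e^(-2·t) dt ÷ ∫_{0}^{∞} t^2·e^(-2·t) dt.
Using ∫ t^2·e^(-2·t) dt = -(2·t^2 + 2·t + 1)·e^(-2·t)/4, the numerator is 509·e^(-17/5)/200 and the denominator is 1/4.
Taking the ratio yields P = 0.3397.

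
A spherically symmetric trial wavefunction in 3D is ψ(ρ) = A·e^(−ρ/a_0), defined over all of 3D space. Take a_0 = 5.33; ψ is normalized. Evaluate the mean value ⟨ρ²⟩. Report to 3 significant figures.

⟨ρ^2⟩ ≈ 85.2

The expectation value is the |ψ|²-weighted average of ρ^2: ∫ ρ^2|ψ|² 4πρ² dρ.
With ∫₀^∞ ρ^4 e^(−αρ) dρ = 4!/α^5, the ratio of the moment integral to the normalization integral gives ⟨ρ²⟩ = 3·a_0^2.
With a_0 = 5.33, ⟨ρ^2⟩ = 85.23.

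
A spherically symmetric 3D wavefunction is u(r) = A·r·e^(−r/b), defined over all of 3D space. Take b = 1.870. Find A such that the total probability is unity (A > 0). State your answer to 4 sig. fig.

A ≈ 0.06812

The normalization condition is ∫|u|² 4πr² dr = 1 from 0 to ∞.
With ∫₀^∞ r^4 e^(−αr) dr = 4!/α^5, ∫|u|² 4πr² dr = A²·(3·π·b^5).
Hence A² = 1/[3·π·b^5].
With b = 1.870: A² = 0.0046400 and A = 0.068118.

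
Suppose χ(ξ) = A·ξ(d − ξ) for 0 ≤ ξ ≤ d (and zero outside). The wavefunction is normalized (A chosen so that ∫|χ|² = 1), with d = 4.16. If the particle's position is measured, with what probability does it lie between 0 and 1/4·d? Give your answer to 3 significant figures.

|χ|² is the probability density, so P = ∫_{0}^{1/4·d} |χ|² dξ.
The normalization integral ∫|χ|²dξ over the whole domain equals d^5/30·A², and A² cancels in the ratio.
In terms of u = ξ/d (A² and the length scale cancel between numerator and denominator), P = [∫_{0}^{1/4} u^2·(1 - u)^2 du] / [∫_{0}^{1} u^2·(1 - u)^2 du].
Using ∫ u^2·(1 - u)^2 du = u^3·(6·u^2 - 15·u + 10)/30, the numerator is ≈ 0.0034505 and the denominator is 1/30.
Evaluating gives P = 53/512.

P ≈ 0.104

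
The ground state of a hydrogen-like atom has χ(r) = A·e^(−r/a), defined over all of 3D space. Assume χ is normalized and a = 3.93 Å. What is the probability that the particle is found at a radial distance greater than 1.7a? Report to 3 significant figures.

P ≈ 0.340

With dV = 4πr²dr, the probability is ∫|χ|² dV over r > 1.7a.
The full normalization integral is A²·[π·a^3] = 1, fixing A².
Let u = r/a; then A², 4π and the length scale all cancel, so P = ∫_{1.7}^{∞} u^2·e^(-2·u) du ÷ ∫_{0}^{∞} u^2·e^(-2·u) du.
An antiderivative of u^2·e^(-2·u) is -(2·u^2 + 2·u + 1)·e^(-2·u)/4; evaluating from 1.7 to ∞ gives 509·e^(-17/5)/200, while the full integral is 1/4.
Taking the ratio yields P = 0.3397.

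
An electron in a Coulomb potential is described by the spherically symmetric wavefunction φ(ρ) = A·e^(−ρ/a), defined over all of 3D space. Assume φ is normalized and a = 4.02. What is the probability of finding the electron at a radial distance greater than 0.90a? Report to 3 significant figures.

P ≈ 0.731

With dV = 4πρ²dρ, the probability is ∫|φ|² dV over ρ > 0.90a.
A² is fixed by ∫₀^∞ 4πρ²|φ|² dρ = 1, i.e. A² = (π·a^3)^(−1).
In terms of u = ρ/a (A², 4π and the length scale all cancel between numerator and denominator), P = [∫_{0.90}^{∞} u^2·e^(-2·u) du] / [∫_{0}^{∞} u^2·e^(-2·u) du].
Using ∫ u^2·e^(-2·u) du = -(2·u^2 + 2·u + 1)·e^(-2·u)/4, the numerator is 221·e^(-9/5)/200 and the denominator is 1/4.
The region integral divided by the full integral gives P = 0.7306.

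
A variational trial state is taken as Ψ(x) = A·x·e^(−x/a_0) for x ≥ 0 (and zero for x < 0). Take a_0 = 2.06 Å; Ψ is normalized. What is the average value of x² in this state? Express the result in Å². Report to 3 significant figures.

The expectation value is the |Ψ|²-weighted average of x^2: ∫ x^2|Ψ|² dx.
With ∫₀^∞ x^4 e^(−αx) dx = 4!/α^5, evaluating both integrals, ⟨x²⟩ = 3·a_0^2.
With a_0 = 2.06, ⟨x^2⟩ = 12.73.

⟨x^2⟩ ≈ 12.7 Å^2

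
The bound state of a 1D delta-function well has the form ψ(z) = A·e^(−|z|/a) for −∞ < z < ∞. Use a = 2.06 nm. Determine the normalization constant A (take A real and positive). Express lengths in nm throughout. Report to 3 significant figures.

A ≈ 0.697 nm^(-1/2)

Normalization requires ∫|ψ|² dz = 1, integrated from −∞ to ∞.
With ∫₀^∞ z^0 e^(−αz) dz = 0!/α^1, with ψ = A·e^(−|z|/a), the integral evaluates to A²·[a].
Hence A² = 1/[a].
With a = 2.06: A² = 0.4854 and A = 0.6967.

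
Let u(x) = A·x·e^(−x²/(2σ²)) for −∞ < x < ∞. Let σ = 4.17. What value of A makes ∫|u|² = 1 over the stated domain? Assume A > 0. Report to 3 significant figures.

Normalization requires ∫|u|² dx = 1, integrated from −∞ to ∞.
With ∫_{−∞}^{∞} x^(2m) e^(−αx²) dx = (2m−1)!!·√π / (2^m α^(m+1/2)), the integral (without the A² prefactor) comes out to √(π)·σ^3/2.
Hence A² = 1/[√(π)·σ^3/2].
Substituting σ = 4.17 gives A² = 0.01556, so A = 0.1247.

A ≈ 0.125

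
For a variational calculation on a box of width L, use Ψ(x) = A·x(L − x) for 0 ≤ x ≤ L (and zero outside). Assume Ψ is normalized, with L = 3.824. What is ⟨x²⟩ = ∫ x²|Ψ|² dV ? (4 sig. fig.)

By definition ⟨x²⟩ = ∫ x^2 |Ψ(x)|² dx.
Evaluating both integrals, ⟨x²⟩ = 2·L^2/7.
With L = 3.824, ⟨x^2⟩ = 4.1780.

⟨x^2⟩ ≈ 4.178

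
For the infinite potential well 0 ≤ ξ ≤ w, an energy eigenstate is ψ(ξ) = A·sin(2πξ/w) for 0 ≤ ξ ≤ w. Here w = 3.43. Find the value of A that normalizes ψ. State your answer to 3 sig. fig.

A ≈ 0.764

We need A² ∫|f|² dξ = 1, taking the integral from 0 to w.
Using sin²θ = (1 − cos 2θ)/2, ∫|ψ|² dξ = A²·(w/2).
Hence A² = 1/[w/2].
With w = 3.43: A² = 0.5831 and A = 0.7636.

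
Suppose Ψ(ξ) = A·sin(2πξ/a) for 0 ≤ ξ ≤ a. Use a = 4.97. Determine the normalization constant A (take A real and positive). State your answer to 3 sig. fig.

We need A² ∫|f|² dξ = 1, taking the integral from 0 to a.
With ∫₀^a sin²(nπξ/a) dξ = a/2, carrying out the integral gives A² · a/2.
So A² = (a/2)^(−1).
Plugging in a = 4.97 yields A = 0.6344.

A ≈ 0.634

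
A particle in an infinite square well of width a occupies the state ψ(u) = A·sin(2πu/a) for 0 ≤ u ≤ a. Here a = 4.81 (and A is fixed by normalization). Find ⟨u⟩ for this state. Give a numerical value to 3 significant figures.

⟨u⟩ ≈ 2.41

By definition ⟨u⟩ = ∫ u |ψ(u)|² du.
The ratio of the moment integral to the normalization integral gives ⟨u⟩ = a/2.
Putting a = 4.81 gives 2.405.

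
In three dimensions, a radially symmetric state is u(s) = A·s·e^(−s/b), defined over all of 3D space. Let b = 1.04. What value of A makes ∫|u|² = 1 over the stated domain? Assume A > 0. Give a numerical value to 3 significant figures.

Normalization requires ∫|u|² 4πs² ds = 1, integrated from 0 to ∞.
The angular integral contributes 4π, leaving ∫₀^∞ s²|u|² ds.
Carrying out the integral gives A² · 3·π·b^5.
Setting this equal to 1 gives A² = 1/(3·π·b^5).
Plugging in b = 1.04 yields A = 0.2953.

A ≈ 0.295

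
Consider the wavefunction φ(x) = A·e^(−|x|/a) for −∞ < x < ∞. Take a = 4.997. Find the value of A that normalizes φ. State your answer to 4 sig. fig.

A ≈ 0.4473

Normalization requires ∫|φ|² dx = 1, integrated from −∞ to ∞.
Recall ∫₀^∞ x^m e^(−x/β) dx = m!·β^(m+1), carrying out the integral gives A² · a.
So A² = (a)^(−1).
With a = 4.997: A² = 0.20012 and A = 0.44735.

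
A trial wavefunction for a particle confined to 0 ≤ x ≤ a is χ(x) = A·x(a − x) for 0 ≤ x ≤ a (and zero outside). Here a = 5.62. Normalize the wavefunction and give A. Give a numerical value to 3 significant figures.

Normalization requires ∫|χ|² dx = 1, integrated from 0 to a.
With χ = A·x(a − x), the integral evaluates to A²·[a^5/30].
So A² = (a^5/30)^(−1).
With a = 5.62: A² = 0.005351 and A = 0.07315.

A ≈ 0.0732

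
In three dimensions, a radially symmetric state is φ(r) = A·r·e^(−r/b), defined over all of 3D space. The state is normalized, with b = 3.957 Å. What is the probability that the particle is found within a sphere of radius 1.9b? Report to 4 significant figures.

P ≈ 0.3322

With dV = 4πr²dr, the probability is ∫|φ|² dV over r ≤ 1.9b.
Normalization gives A² = 1/(3·π·b^5).
In terms of u = r/b (A², 4π and the length scale all cancel between numerator and denominator), P = [∫_{0}^{1.9} u^4·e^(-2·u) du] / [∫_{0}^{∞} u^4·e^(-2·u) du].
With ∫ u^4·e^(-2·u) du = -(u^4/2 + u^3 + 3·u^2/2 + 3·u/2 + 3/4)·e^(-2·u) + C, the region integral is ≈ 0.249117 and the full one is 3/4.
The region integral divided by the full integral gives P = 0.33216.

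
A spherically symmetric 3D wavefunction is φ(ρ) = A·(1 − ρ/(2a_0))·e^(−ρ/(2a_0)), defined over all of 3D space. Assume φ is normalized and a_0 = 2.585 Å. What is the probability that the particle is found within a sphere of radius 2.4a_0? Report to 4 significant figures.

Integrate the radial probability density 4πρ²|φ|² over ρ ≤ 2.4a_0.
A² is fixed by ∫₀^∞ 4πρ²|φ|² dρ = 1, i.e. A² = (8·π·a_0^3)^(−1).
Let u = ρ/a_0; then A², 4π and the length scale all cancel, so P = ∫_{0}^{2.4} u^2·(1 - u/2)^2·e^(-u) du ÷ ∫_{0}^{∞} u^2·(1 - u/2)^2·e^(-u) du.
With ∫ u^2·(1 - u/2)^2·e^(-u) du = -(u^4/4 + u^2 + 2·u + 2)·e^(-u) + C, the region integral is ≈ 0.108132 and the full one is 2.
Taking the ratio yields P = 0.054066.

P ≈ 0.05407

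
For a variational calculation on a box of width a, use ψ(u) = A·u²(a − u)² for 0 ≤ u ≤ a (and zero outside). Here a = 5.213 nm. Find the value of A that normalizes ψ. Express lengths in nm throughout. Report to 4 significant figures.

Normalization requires ∫|ψ|² du = 1, integrated from 0 to a.
Expanding the polynomial and integrating term by term, the integral (without the A² prefactor) comes out to a^9/630.
Setting this equal to 1 gives A² = 1/(a^9/630).
Plugging in a = 5.213 yields A = 0.014886.

A ≈ 0.01489 nm^(-9/2)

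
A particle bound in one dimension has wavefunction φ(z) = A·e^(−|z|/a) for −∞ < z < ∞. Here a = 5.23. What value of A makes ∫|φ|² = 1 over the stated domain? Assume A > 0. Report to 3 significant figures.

The normalization condition is ∫|φ|² dz = 1 from −∞ to ∞.
With ∫₀^∞ z^0 e^(−αz) dz = 0!/α^1, the integral (without the A² prefactor) comes out to a.
Substituting a = 5.23 gives A² = 0.1912, so A = 0.4373.

A ≈ 0.437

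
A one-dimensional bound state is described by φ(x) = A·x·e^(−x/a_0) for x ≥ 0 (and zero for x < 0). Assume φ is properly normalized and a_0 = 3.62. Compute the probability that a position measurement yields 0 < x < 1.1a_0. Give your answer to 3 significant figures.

P ≈ 0.377

The probability is P = ∫ |φ|² dx over [0, 1.1a_0].
Since A² = 1/(a_0^3/4), this is the region integral divided by the full normalization integral.
Substituting u = x/a_0, A² and the length scale cancel in the ratio: P = ∫_{0}^{1.1} u^2·e^(-2·u) du / ∫_{0}^{∞} u^2·e^(-2·u) du.
With ∫ u^2·e^(-2·u) du = -(2·u^2 + 2·u + 1)·e^(-2·u)/4 + C, the region integral is 1/4 - 281·e^(-11/5)/200 and the full one is 1/4.
Taking the ratio, P = 0.3773.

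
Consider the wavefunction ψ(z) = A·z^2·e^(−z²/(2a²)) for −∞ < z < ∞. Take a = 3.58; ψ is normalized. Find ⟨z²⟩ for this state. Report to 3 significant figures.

By definition ⟨z²⟩ = ∫ z^2 |ψ(z)|² dz.
With ∫_{−∞}^{∞} z^(2m) e^(−αz²) dz = (2m−1)!!·√π / (2^m α^(m+1/2)), since the A² factors cancel between numerator and denominator, ⟨z²⟩ = 5·a^2/2.
Putting a = 3.58 gives 32.04.

⟨z^2⟩ ≈ 32.0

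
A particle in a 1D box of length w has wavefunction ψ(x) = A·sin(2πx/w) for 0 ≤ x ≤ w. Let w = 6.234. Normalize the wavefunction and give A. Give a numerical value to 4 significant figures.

Require ∫ |ψ|² dx = 1 over the whole domain.
With ∫₀^w sin²(nπx/w) dx = w/2, ∫|ψ|² dx = A²·(w/2).
Setting this equal to 1 gives A² = 1/(w/2).
With w = 6.234: A² = 0.32082 and A = 0.56641.

A ≈ 0.5664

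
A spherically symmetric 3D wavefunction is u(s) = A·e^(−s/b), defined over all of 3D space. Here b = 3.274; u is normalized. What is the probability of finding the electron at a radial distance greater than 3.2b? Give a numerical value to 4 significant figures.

P = ∫ |u|² 4πs² ds over s > 3.2b.
The full normalization integral is A²·[π·b^3] = 1, fixing A².
Let t = s/b; then A², 4π and the length scale all cancel, so P = ∫_{3.2}^{∞} t^2·e^(-2·t) dt ÷ ∫_{0}^{∞} t^2·e^(-2·t) dt.
Using ∫ t^2·e^(-2·t) dt = -(2·t^2 + 2·t + 1)·e^(-2·t)/4, the numerator is 697·e^(-32/5)/100 and the denominator is 1/4.
The region integral divided by the full integral gives P = 0.046324.

P ≈ 0.04632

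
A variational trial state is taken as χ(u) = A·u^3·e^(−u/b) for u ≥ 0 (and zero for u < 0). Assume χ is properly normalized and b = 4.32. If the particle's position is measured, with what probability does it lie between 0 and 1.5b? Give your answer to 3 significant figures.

P ≈ 0.0335

The probability is P = ∫ |χ|² du over [0, 1.5b].
Since A² = 1/(45·b^7/8), this is the region integral divided by the full normalization integral.
Substituting t = u/b, A² and the length scale cancel in the ratio: P = ∫_{0}^{1.5} t^6·e^(-2·t) dt / ∫_{0}^{∞} t^6·e^(-2·t) dt.
With ∫ t^6·e^(-2·t) dt = -(4·t^6 + 12·t^5 + 30·t^4 + 60·t^3 + 90·t^2 + 90·t + 45)·e^(-2·t)/8 + C, the region integral is ≈ 0.18849 and the full one is 45/8.
This works out to P = 0.03351.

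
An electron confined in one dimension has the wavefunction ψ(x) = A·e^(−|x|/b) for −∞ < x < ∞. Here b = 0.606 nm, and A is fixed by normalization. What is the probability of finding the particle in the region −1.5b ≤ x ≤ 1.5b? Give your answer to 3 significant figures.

P ≈ 0.950

The probability is P = ∫ |ψ|² dx over [−1.5b, 1.5b].
Since A² = 1/(b), this is the region integral divided by the full normalization integral.
By symmetry take twice the x ≥ 0 contribution in numerator and denominator; the 2's cancel. Substituting u = x/b, A² and the length scale cancel in the ratio: P = ∫_{0}^{1.5} e^(-2·u) du / ∫_{0}^{∞} e^(-2·u) du.
With ∫ e^(-2·u) du = -e^(-2·u)/2 + C, the region integral is 1/2 - e^(-3)/2 and the full one is 1/2.
Evaluating gives P = 0.9502.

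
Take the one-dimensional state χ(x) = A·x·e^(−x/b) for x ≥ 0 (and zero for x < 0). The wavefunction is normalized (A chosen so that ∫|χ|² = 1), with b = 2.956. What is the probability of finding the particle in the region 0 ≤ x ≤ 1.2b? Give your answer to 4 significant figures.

|χ|² is the probability density, so P = ∫_{0}^{1.2b} |χ|² dx.
The normalization integral ∫|χ|²dx over the whole domain equals b^3/4·A², and A² cancels in the ratio.
In terms of u = x/b (A² and the length scale cancel between numerator and denominator), P = [∫_{0}^{1.2} u^2·e^(-2·u) du] / [∫_{0}^{∞} u^2·e^(-2·u) du].
Using ∫ u^2·e^(-2·u) du = -(2·u^2 + 2·u + 1)·e^(-2·u)/4, the numerator is 1/4 - 157·e^(-12/5)/100 and the denominator is 1/4.
Taking the ratio, P = 0.43029.

P ≈ 0.4303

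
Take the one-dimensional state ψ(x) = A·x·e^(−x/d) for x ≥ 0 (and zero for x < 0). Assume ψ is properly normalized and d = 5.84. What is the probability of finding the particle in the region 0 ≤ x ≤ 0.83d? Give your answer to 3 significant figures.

The probability is P = ∫ |ψ|² dx over [0, 0.83d].
Since A² = 1/(d^3/4), this is the region integral divided by the full normalization integral.
In terms of u = x/d (A² and the length scale cancel between numerator and denominator), P = [∫_{0}^{0.83} u^2·e^(-2·u) du] / [∫_{0}^{∞} u^2·e^(-2·u) du].
An antiderivative of u^2·e^(-2·u) is -(2·u^2 + 2·u + 1)·e^(-2·u)/4; evaluating from 0 to 0.83 gives ≈ 0.058064, while the full integral is 1/4.
Taking the ratio, P = 0.2323.

P ≈ 0.232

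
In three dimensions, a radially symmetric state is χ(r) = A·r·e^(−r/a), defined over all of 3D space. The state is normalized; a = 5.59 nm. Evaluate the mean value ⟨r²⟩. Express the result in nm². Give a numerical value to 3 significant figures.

⟨r^2⟩ ≈ 234 nm^2

The expectation value is the |χ|²-weighted average of r^2: ∫ r^2|χ|² 4πr² dr.
Recall ∫₀^∞ r^m e^(−r/β) dr = m!·β^(m+1), since the A² factors cancel between numerator and denominator, ⟨r²⟩ = 15·a^2/2.
Putting a = 5.59 gives 234.4.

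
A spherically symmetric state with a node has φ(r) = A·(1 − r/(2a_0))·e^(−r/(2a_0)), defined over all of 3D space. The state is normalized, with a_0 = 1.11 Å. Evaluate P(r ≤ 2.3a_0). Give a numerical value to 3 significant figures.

P ≈ 0.0533

P = ∫ |φ|² 4πr² dr over r ≤ 2.3a_0.
Normalization gives A² = 1/(8·π·a_0^3).
In terms of u = r/a_0 (A², 4π and the length scale all cancel between numerator and denominator), P = [∫_{0}^{2.3} u^2·(1 - u/2)^2·e^(-u) du] / [∫_{0}^{∞} u^2·(1 - u/2)^2·e^(-u) du].
An antiderivative of u^2·(1 - u/2)^2·e^(-u) is -(u^4/4 + u^2 + 2·u + 2)·e^(-u); evaluating from 0 to 2.3 gives ≈ 0.10651, while the full integral is 2.
Taking the ratio yields P = 0.05325.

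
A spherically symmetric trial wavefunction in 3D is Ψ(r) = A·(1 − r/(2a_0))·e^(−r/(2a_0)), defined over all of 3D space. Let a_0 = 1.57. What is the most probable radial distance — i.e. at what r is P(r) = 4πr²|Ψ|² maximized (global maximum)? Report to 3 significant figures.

Set d/dr [P(r) = 4πr²|Ψ|²] = 0 and solve for r > 0.
This gives r = a_0·(√(5) + 3).
With a_0 = 1.57, the most probable radial distance is 8.221.

r ≈ 8.22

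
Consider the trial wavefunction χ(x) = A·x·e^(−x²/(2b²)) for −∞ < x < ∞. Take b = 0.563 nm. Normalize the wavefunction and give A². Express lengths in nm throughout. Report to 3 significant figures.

Require ∫ |χ|² dx = 1 over the whole domain.
Using the Gaussian integral ∫_{−∞}^{∞} e^(−αx²) dx = √(π/α), ∫|χ|² dx = A²·(√(π)·b^3/2).
With b = 0.563: A² = 6.323 and A = 2.515.

A^2 ≈ 6.32 nm^(-3)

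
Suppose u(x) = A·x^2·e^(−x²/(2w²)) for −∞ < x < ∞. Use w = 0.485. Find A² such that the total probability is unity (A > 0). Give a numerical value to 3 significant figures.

A^2 ≈ 28.0

Require ∫ |u|² dx = 1 over the whole domain.
Using the Gaussian integral ∫_{−∞}^{∞} e^(−αx²) dx = √(π/α), with u = A·x^2·e^(−x²/(2w²)), the integral evaluates to A²·[3·√(π)·w^5/4].
So A² = (3·√(π)·w^5/4)^(−1).
Substituting w = 0.485 gives A² = 28.03, so A = 5.295.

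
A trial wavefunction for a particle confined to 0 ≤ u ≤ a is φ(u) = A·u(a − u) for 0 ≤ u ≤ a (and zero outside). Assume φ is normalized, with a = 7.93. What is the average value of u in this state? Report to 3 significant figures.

⟨u⟩ ≈ 3.97

⟨u⟩ = ∫ u |φ|² du over the full domain.
Since the A² factors cancel between numerator and denominator, ⟨u⟩ = a/2.
With a = 7.93, ⟨u⟩ = 3.965.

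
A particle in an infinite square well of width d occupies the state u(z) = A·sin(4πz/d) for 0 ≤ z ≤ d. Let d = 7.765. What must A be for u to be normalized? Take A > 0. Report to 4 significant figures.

A ≈ 0.5075

Require ∫ |u|² dz = 1 over the whole domain.
Using sin²θ = (1 − cos 2θ)/2, carrying out the integral gives A² · d/2.
Hence A² = 1/[d/2].
Plugging in d = 7.765 yields A = 0.50751.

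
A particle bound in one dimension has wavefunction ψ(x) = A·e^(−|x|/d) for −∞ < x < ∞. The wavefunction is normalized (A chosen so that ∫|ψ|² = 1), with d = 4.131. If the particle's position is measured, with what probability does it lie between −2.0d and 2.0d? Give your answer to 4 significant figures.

P ≈ 0.9817

|ψ|² is the probability density, so P = ∫_{−2.0d}^{2.0d} |ψ|² dx.
With A² fixed by ∫|ψ|² = 1, i.e. A² = (d)^(−1), substitute and integrate.
Both integrals are even about x = 0, so only the x ≥ 0 halves are needed (the factors of 2 cancel). Substituting u = x/d, A² and the length scale cancel in the ratio: P = ∫_{0}^{2.0} e^(-2·u) du / ∫_{0}^{∞} e^(-2·u) du.
With ∫ e^(-2·u) du = -e^(-2·u)/2 + C, the region integral is 1/2 - e^(-4)/2 and the full one is 1/2.
This works out to P = 0.98168.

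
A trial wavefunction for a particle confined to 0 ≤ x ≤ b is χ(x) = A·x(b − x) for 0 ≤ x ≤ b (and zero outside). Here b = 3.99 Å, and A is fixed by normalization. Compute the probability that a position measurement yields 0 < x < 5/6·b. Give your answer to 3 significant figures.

P ≈ 0.965

P = ∫_{0}^{5/6·b} |χ(x)|² dx.
With A² fixed by ∫|χ|² = 1, i.e. A² = (b^5/30)^(−1), substitute and integrate.
Substituting u = x/b, A² and the length scale cancel in the ratio: P = ∫_{0}^{5/6} u^2·(1 - u)^2 du / ∫_{0}^{1} u^2·(1 - u)^2 du.
An antiderivative of u^2·(1 - u)^2 is u^3·(6·u^2 - 15·u + 10)/30; evaluating from 0 to 5/6 gives 125/3888, while the full integral is 1/30.
The result is P = 625/648.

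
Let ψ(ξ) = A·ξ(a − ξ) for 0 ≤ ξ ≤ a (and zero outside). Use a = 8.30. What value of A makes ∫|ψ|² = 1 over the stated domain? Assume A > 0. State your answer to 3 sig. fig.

A ≈ 0.0276

Normalization requires ∫|ψ|² dξ = 1, integrated from 0 to a.
∫|ψ|² dξ = A²·(a^5/30).
Plugging in a = 8.30 yields A = 0.02760.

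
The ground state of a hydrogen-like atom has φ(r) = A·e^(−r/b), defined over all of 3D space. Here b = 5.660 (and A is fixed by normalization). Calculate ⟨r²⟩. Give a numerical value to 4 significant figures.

⟨r²⟩ = ∫ r^2 |φ|² 4πr² dr over the full domain.
Evaluating both integrals, ⟨r²⟩ = 3·b^2.
Putting b = 5.660 gives 96.107.

⟨r^2⟩ ≈ 96.11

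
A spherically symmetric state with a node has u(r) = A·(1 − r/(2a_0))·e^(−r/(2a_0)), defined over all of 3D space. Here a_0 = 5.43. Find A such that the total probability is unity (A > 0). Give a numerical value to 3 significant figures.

Normalization requires ∫|u|² 4πr² dr = 1, integrated from 0 to ∞.
Recall ∫₀^∞ r^m e^(−r/β) dr = m!·β^(m+1), the integral (without the A² prefactor) comes out to 8·π·a_0^3.
Setting this equal to 1 gives A² = 1/(8·π·a_0^3).
Substituting a_0 = 5.43 gives A² = 0.0002485, so A = 0.01576.

A ≈ 0.0158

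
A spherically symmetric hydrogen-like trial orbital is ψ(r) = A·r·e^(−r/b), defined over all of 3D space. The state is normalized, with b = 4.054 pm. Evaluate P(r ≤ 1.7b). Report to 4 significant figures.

Integrate the radial probability density 4πr²|ψ|² over r ≤ 1.7b.
A² is fixed by ∫₀^∞ 4πr²|ψ|² dr = 1, i.e. A² = (3·π·b^5)^(−1).
In terms of u = r/b (A², 4π and the length scale all cancel between numerator and denominator), P = [∫_{0}^{1.7} u^4·e^(-2·u) du] / [∫_{0}^{∞} u^4·e^(-2·u) du].
An antiderivative of u^4·e^(-2·u) is -(u^4/2 + u^3 + 3·u^2/2 + 3·u/2 + 3/4)·e^(-2·u); evaluating from 0 to 1.7 gives ≈ 0.191864, while the full integral is 3/4.
Taking the ratio yields P = 0.25582.

P ≈ 0.2558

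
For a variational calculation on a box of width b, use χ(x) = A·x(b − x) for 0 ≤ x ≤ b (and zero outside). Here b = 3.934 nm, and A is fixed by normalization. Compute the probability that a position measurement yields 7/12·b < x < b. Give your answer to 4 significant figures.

P = ∫_{7/12·b}^{b} |χ(x)|² dx.
Since A² = 1/(b^5/30), this is the region integral divided by the full normalization integral.
Let u = x/b; then A² and the length scale cancel, so P = ∫_{7/12}^{1} u^2·(1 - u)^2 du ÷ ∫_{0}^{1} u^2·(1 - u)^2 du.
With ∫ u^2·(1 - u)^2 du = u^3·(6·u^2 - 15·u + 10)/30 + C, the region integral is ≈ 0.0115540 and the full one is 1/30.
Evaluating gives P = 0.34662.

P ≈ 0.3466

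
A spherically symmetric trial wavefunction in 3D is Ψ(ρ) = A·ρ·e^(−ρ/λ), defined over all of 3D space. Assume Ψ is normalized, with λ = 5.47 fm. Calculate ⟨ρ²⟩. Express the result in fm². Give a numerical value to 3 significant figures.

⟨ρ²⟩ = ∫ ρ^2 |Ψ|² 4πρ² dρ over the full domain.
Using ∫₀^∞ ρⁿ e^(−αρ) dρ = n!/αⁿ⁺¹, the ratio of the moment integral to the normalization integral gives ⟨ρ²⟩ = 15·λ^2/2.
Putting λ = 5.47 gives 224.4.

⟨ρ^2⟩ ≈ 224 fm^2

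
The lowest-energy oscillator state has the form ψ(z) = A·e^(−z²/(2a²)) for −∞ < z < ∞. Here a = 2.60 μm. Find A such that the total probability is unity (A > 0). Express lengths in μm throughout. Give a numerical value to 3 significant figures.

A ≈ 0.466 μm^(-1/2)

Require ∫ |ψ|² dz = 1 over the whole domain.
Carrying out the integral gives A² · √(π)·a.
Hence A² = 1/[√(π)·a].
Plugging in a = 2.60 yields A = 0.4658.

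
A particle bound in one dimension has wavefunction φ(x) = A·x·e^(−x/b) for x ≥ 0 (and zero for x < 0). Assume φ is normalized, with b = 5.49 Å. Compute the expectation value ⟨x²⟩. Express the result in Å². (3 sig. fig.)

⟨x²⟩ = ∫ x^2 |φ|² dx over the full domain.
The ratio of the moment integral to the normalization integral gives ⟨x²⟩ = 3·b^2.
With b = 5.49, ⟨x^2⟩ = 90.42.

⟨x^2⟩ ≈ 90.4 Å^2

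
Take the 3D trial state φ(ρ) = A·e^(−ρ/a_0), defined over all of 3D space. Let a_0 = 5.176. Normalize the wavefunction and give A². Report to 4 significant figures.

A^2 ≈ 0.002295

We need A² ∫|f|² 4πρ² dρ = 1, taking the integral from 0 to ∞.
The angular integral contributes 4π, leaving ∫₀^∞ ρ²|φ|² dρ.
With ∫₀^∞ ρ^2 e^(−αρ) dρ = 2!/α^3, with φ = A·e^(−ρ/a_0), the integral evaluates to A²·[π·a_0^3].
Substituting a_0 = 5.176 gives A² = 0.0022954, so A = 0.047911.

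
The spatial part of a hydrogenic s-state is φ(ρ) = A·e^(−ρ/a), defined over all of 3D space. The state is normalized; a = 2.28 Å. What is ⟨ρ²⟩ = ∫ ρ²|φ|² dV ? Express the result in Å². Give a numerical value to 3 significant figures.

⟨ρ^2⟩ ≈ 15.6 Å^2

By definition ⟨ρ²⟩ = ∫ ρ^2 |φ(ρ)|² 4πρ² dρ.
Since the A² factors cancel between numerator and denominator, ⟨ρ²⟩ = 3·a^2.
Putting a = 2.28 gives 15.60.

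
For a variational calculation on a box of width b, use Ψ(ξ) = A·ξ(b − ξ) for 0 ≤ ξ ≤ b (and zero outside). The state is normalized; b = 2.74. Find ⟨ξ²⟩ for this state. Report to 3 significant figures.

⟨ξ^2⟩ ≈ 2.15

The expectation value is the |Ψ|²-weighted average of ξ^2: ∫ ξ^2|Ψ|² dξ.
Expanding the polynomial and integrating term by term, since the A² factors cancel between numerator and denominator, ⟨ξ²⟩ = 2·b^2/7.
Putting b = 2.74 gives 2.145.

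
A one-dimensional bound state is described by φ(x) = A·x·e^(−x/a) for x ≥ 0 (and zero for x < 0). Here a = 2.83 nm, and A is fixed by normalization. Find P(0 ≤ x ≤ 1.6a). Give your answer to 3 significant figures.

|φ|² is the probability density, so P = ∫_{0}^{1.6a} |φ|² dx.
The normalization integral ∫|φ|²dx over the whole domain equals a^3/4·A², and A² cancels in the ratio.
In terms of u = x/a (A² and the length scale cancel between numerator and denominator), P = [∫_{0}^{1.6} u^2·e^(-2·u) du] / [∫_{0}^{∞} u^2·e^(-2·u) du].
With ∫ u^2·e^(-2·u) du = -(2·u^2 + 2·u + 1)·e^(-2·u)/4 + C, the region integral is 1/4 - 233·e^(-16/5)/100 and the full one is 1/4.
Evaluating gives P = 0.6201.

P ≈ 0.620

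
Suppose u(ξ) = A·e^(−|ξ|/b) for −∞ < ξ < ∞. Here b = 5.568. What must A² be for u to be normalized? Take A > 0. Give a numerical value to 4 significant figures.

A^2 ≈ 0.1796

Normalization requires ∫|u|² dξ = 1, integrated from −∞ to ∞.
With u = A·e^(−|ξ|/b), the integral evaluates to A²·[b].
So A² = (b)^(−1).
With b = 5.568: A² = 0.17960 and A = 0.42379.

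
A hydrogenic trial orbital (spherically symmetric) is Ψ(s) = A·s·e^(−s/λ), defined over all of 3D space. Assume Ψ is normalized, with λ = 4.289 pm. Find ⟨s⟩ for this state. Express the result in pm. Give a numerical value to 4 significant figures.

By definition ⟨s⟩ = ∫ s |Ψ(s)|² 4πs² ds.
Evaluating both integrals, ⟨s⟩ = 5·λ/2.
Putting λ = 4.289 gives 10.723.

⟨s⟩ ≈ 10.72 pm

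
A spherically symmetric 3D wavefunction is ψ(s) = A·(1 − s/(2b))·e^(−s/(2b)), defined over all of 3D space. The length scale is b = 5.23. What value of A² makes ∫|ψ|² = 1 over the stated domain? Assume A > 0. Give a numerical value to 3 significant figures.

A^2 ≈ 0.000278

The normalization condition is ∫|ψ|² 4πs² ds = 1 from 0 to ∞.
(Spherical symmetry: dV = 4πs² ds.)
Recall ∫₀^∞ s^m e^(−s/β) ds = m!·β^(m+1), ∫|ψ|² 4πs² ds = A²·(8·π·b^3).
Setting this equal to 1 gives A² = 1/(8·π·b^3).
With b = 5.23: A² = 0.0002781 and A = 0.01668.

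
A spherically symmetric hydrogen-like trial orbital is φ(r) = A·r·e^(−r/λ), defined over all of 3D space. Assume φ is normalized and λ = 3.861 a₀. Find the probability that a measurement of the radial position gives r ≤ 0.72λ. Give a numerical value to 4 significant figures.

P ≈ 0.01589

P = ∫ |φ|² 4πr² dr over r ≤ 0.72λ.
A² is fixed by ∫₀^∞ 4πr²|φ|² dr = 1, i.e. A² = (3·π·λ^5)^(−1).
In terms of u = r/λ (A², 4π and the length scale all cancel between numerator and denominator), P = [∫_{0}^{0.72} u^4·e^(-2·u) du] / [∫_{0}^{∞} u^4·e^(-2·u) du].
An antiderivative of u^4·e^(-2·u) is -(u^4/2 + u^3 + 3·u^2/2 + 3·u/2 + 3/4)·e^(-2·u); evaluating from 0 to 0.72 gives ≈ 0.0119186, while the full integral is 3/4.
Taking the ratio yields P = 0.015891.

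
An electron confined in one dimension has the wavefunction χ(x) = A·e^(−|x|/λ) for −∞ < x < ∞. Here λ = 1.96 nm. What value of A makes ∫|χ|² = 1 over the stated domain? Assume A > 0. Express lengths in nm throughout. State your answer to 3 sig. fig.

We need A² ∫|f|² dx = 1, taking the integral from −∞ to ∞.
∫|χ|² dx = A²·(λ).
Substituting λ = 1.96 gives A² = 0.5102, so A = 0.7143.

A ≈ 0.714 nm^(-1/2)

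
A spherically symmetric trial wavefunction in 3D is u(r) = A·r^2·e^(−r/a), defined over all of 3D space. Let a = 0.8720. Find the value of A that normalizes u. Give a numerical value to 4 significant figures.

A ≈ 0.1921

The normalization condition is ∫|u|² 4πr² dr = 1 from 0 to ∞.
The angular integral contributes 4π, leaving ∫₀^∞ r²|u|² dr.
Carrying out the integral gives A² · 45·π·a^7/2.
Setting this equal to 1 gives A² = 1/(45·π·a^7/2).
With a = 0.8720: A² = 0.036902 and A = 0.19210.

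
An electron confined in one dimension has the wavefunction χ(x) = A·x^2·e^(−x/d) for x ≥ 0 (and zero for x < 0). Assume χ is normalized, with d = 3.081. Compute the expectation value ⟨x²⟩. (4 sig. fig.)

The expectation value is the |χ|²-weighted average of x^2: ∫ x^2|χ|² dx.
The ratio of the moment integral to the normalization integral gives ⟨x²⟩ = 15·d^2/2.
Putting d = 3.081 gives 71.194.

⟨x^2⟩ ≈ 71.19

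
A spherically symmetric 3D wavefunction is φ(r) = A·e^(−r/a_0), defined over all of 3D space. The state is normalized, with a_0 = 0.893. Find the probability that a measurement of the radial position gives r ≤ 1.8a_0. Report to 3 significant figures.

P ≈ 0.697

Integrate the radial probability density 4πr²|φ|² over r ≤ 1.8a_0.
The full normalization integral is A²·[π·a_0^3] = 1, fixing A².
Substituting u = r/a_0, A², 4π and the length scale all cancel in the ratio: P = ∫_{0}^{1.8} u^2·e^(-2·u) du / ∫_{0}^{∞} u^2·e^(-2·u) du.
An antiderivative of u^2·e^(-2·u) is -(2·u^2 + 2·u + 1)·e^(-2·u)/4; evaluating from 0 to 1.8 gives 1/4 - 277·e^(-18/5)/100, while the full integral is 1/4.
This evaluates to P = 0.6973.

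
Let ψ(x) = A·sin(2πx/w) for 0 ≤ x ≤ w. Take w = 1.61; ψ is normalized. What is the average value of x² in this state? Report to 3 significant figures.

⟨x^2⟩ ≈ 0.831

⟨x²⟩ = ∫ x^2 |ψ|² dx over the full domain.
The ratio of the moment integral to the normalization integral gives ⟨x²⟩ = -w^2/(8·π^2) + w^2/3.
With w = 1.61, ⟨x^2⟩ = 0.8312.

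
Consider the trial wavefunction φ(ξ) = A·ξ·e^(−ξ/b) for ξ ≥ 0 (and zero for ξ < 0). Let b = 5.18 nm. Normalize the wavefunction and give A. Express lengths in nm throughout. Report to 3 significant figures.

A ≈ 0.170 nm^(-3/2)

Normalization requires ∫|φ|² dξ = 1, integrated from 0 to ∞.
The integral (without the A² prefactor) comes out to b^3/4.
Setting this equal to 1 gives A² = 1/(b^3/4).
Plugging in b = 5.18 yields A = 0.1696.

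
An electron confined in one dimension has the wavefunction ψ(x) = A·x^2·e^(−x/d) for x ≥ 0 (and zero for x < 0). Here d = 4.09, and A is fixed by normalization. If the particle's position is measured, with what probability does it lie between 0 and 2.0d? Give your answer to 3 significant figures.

The probability is P = ∫ |ψ|² dx over [0, 2.0d].
Since A² = 1/(3·d^5/4), this is the region integral divided by the full normalization integral.
In terms of u = x/d (A² and the length scale cancel between numerator and denominator), P = [∫_{0}^{2.0} u^4·e^(-2·u) du] / [∫_{0}^{∞} u^4·e^(-2·u) du].
An antiderivative of u^4·e^(-2·u) is -(u^4/2 + u^3 + 3·u^2/2 + 3·u/2 + 3/4)·e^(-2·u); evaluating from 0 to 2.0 gives 3/4 - 103·e^(-4)/4, while the full integral is 3/4.
This works out to P = 0.3712.

P ≈ 0.371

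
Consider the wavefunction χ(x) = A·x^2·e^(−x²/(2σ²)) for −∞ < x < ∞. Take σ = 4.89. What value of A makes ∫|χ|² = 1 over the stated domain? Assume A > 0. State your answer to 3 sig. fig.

Normalization requires ∫|χ|² dx = 1, integrated from −∞ to ∞.
Differentiating ∫e^(−αx²) dx = √(π/α) under α to get the higher moments, with χ = A·x^2·e^(−x²/(2σ²)), the integral evaluates to A²·[3·√(π)·σ^5/4].
So A² = (3·√(π)·σ^5/4)^(−1).
Substituting σ = 4.89 gives A² = 0.0002690, so A = 0.01640.

A ≈ 0.0164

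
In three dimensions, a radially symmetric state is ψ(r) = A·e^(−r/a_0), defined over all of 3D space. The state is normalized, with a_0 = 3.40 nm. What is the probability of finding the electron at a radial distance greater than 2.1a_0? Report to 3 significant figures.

Integrate the radial probability density 4πr²|ψ|² over r > 2.1a_0.
A² is fixed by ∫₀^∞ 4πr²|ψ|² dr = 1, i.e. A² = (π·a_0^3)^(−1).
Substituting u = r/a_0, A², 4π and the length scale all cancel in the ratio: P = ∫_{2.1}^{∞} u^2·e^(-2·u) du / ∫_{0}^{∞} u^2·e^(-2·u) du.
With ∫ u^2·e^(-2·u) du = -(2·u^2 + 2·u + 1)·e^(-2·u)/4 + C, the region integral is 701·e^(-21/5)/200 and the full one is 1/4.
The region integral divided by the full integral gives P = 0.2102.

P ≈ 0.210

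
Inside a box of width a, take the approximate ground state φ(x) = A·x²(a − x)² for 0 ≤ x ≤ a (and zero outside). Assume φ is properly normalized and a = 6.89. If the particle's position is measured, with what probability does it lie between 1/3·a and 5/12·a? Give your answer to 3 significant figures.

P ≈ 0.157

P = ∫_{1/3·a}^{5/12·a} |φ(x)|² dx.
Since A² = 1/(a^9/630), this is the region integral divided by the full normalization integral.
Let u = x/a; then A² and the length scale cancel, so P = ∫_{1/3}^{5/12} u^4·(1 - u)^4 du ÷ ∫_{0}^{1} u^4·(1 - u)^4 du.
With ∫ u^4·(1 - u)^4 du = u^5·(70·u^4 - 315·u^3 + 540·u^2 - 420·u + 126)/630 + C, the region integral is ≈ 0.00024997 and the full one is 1/630.
The result is P = 0.1575.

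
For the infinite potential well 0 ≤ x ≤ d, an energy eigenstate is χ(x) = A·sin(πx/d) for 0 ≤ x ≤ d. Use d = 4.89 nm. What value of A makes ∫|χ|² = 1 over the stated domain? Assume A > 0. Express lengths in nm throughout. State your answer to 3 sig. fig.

A ≈ 0.640 nm^(-1/2)

Require ∫ |χ|² dx = 1 over the whole domain.
Using sin²θ = (1 − cos 2θ)/2, ∫|χ|² dx = A²·(d/2).
Hence A² = 1/[d/2].
With d = 4.89: A² = 0.4090 and A = 0.6395.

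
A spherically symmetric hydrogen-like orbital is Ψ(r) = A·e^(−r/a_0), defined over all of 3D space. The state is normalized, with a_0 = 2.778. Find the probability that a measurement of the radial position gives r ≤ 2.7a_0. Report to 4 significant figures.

P ≈ 0.9052

Integrate the radial probability density 4πr²|Ψ|² over r ≤ 2.7a_0.
Normalization gives A² = 1/(π·a_0^3).
In terms of u = r/a_0 (A², 4π and the length scale all cancel between numerator and denominator), P = [∫_{0}^{2.7} u^2·e^(-2·u) du] / [∫_{0}^{∞} u^2·e^(-2·u) du].
With ∫ u^2·e^(-2·u) du = -(2·u^2 + 2·u + 1)·e^(-2·u)/4 + C, the region integral is 1/4 - 1049·e^(-27/5)/200 and the full one is 1/4.
The region integral divided by the full integral gives P = 0.90524.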